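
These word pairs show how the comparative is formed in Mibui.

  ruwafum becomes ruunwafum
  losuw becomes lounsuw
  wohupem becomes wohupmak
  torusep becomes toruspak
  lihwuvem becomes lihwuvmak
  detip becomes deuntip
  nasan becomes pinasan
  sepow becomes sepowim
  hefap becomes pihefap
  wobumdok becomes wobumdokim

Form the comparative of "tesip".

teunsip

torusep and hefap both end in -p yet inflect differently (toruspak, pihefap), so the final letter is not what conditions the rule; the last vowel is.
"tesip" has last vowel 'i'. The one such stem in the data (detip → deuntip) inserts -un- after the first vowel (as do ruwafum, losuw), so the same rule applies.
So tesip → teunsip.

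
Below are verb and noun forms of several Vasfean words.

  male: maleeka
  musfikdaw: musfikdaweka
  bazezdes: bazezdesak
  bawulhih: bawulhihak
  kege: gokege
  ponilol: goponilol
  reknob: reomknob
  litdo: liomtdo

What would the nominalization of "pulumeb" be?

gopulumeb

male and kege both end in -e yet inflect differently (maleeka, gokege), so the final letter is not what conditions the rule; the first letter is.
"pulumeb" begins with p-. The one such stem in the data (ponilol → goponilol) adds the prefix go-, so the same rule applies.
The other patterns: stems beginning with m- add -eka; stems beginning with b- add -ak; stems beginning with l- or r- insert -om- after the first vowel.
So pulumeb → gopulumeb.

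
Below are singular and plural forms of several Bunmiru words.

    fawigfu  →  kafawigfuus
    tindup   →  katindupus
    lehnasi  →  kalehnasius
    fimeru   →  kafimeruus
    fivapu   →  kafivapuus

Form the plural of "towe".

Every pair shown (fawigfu → kafawigfuus, tindup → katindupus, lehnasi → kalehnasius, …) follows the same rule: add ka- … -us around the stem.
So towe → katoweus.

katoweus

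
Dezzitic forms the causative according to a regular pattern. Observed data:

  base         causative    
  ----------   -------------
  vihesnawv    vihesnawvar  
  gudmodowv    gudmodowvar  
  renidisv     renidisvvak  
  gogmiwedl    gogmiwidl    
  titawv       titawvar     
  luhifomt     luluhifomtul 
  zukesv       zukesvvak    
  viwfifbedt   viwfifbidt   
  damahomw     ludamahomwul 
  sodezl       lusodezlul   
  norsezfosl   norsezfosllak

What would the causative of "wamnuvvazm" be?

titawv and zukesv both end in -v yet inflect differently (titawvar, zukesvvak), so the final letter is not what conditions the rule; the second-to-last letter is.
"wamnuvvazm" has second-to-last letter 'z'. The one such stem in the data (sodezl → lusodezlul) adds lu- … -ul around the stem, so the same rule applies.
The other patterns: stems whose second-to-last letter is 'w' add -ar; stems whose second-to-last letter is 's' double the final consonant and add -ak; stems whose second-to-last letter is 'd' change the last vowel to 'i'.
So wamnuvvazm → luwamnuvvazmul.

luwamnuvvazmul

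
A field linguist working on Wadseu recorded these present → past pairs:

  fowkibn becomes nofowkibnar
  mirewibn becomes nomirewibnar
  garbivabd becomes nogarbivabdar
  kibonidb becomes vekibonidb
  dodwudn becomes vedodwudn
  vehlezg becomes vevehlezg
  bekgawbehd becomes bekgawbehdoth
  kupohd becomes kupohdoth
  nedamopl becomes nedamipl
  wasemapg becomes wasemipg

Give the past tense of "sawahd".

fowkibn and dodwudn both end in -n yet inflect differently (nofowkibnar, vedodwudn), so the final letter is not what conditions the rule; the second-to-last letter is.
"sawahd" has second-to-last letter 'h'. The stems whose second-to-last letter is 'h' (bekgawbehd → bekgawbehdoth, kupohd → kupohdoth) add -oth.
The other patterns: stems whose second-to-last letter is 'b' add no- … -ar around the stem; stems whose second-to-last letter is 'd' or 'z' add the prefix ve-; stems whose second-to-last letter is 'p' change the last vowel to 'i'.
So sawahd → sawahdoth.

sawahdoth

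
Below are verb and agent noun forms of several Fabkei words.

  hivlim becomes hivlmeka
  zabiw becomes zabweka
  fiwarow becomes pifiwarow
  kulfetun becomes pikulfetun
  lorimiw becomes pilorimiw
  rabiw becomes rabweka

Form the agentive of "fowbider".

rabiw and fiwarow both end in -w yet inflect differently (rabweka, pifiwarow), so the final letter is not what conditions the rule; the number of vowels is.
"fowbider" has 3 vowels. The stems with 3 vowels (fiwarow → pifiwarow, lorimiw → pilorimiw, kulfetun → pikulfetun) add the prefix pi-.
So fowbider → pifowbider.

pifowbider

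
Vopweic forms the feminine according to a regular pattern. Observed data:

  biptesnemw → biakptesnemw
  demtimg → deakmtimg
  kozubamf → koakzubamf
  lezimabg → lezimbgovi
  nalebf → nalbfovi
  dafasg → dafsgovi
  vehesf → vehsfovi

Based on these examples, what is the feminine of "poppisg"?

poppsgovi

demtimg and lezimabg both end in -g yet inflect differently (deakmtimg, lezimbgovi), so the final letter is not what conditions the rule; the second-to-last letter is.
"poppisg" has second-to-last letter 's'. The stems whose second-to-last letter is 's' (dafasg → dafsgovi, vehesf → vehsfovi) delete the last vowel and add -ovi.
So poppisg → poppsgovi.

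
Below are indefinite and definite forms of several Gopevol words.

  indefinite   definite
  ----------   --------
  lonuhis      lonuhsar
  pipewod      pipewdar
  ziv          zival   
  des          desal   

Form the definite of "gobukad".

lonuhis and des both end in -s yet inflect differently (lonuhsar, desal), so the final letter is not what conditions the rule; the number of vowels is.
"gobukad" has 3 vowels. The stems with 3 vowels (lonuhis → lonuhsar, pipewod → pipewdar) delete the last vowel and add -ar.
The other pattern: stems with 1 vowel add -al.
So gobukad → gobukdar.

gobukdar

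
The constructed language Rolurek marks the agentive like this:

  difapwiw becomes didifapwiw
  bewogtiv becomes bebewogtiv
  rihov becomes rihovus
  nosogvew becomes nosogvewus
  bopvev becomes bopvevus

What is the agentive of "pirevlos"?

pirevlosus

"pirevlos" has last vowel 'o'. The one such stem in the data (rihov → rihovus) adds -us, so the same rule applies.
So pirevlos → pirevlosus.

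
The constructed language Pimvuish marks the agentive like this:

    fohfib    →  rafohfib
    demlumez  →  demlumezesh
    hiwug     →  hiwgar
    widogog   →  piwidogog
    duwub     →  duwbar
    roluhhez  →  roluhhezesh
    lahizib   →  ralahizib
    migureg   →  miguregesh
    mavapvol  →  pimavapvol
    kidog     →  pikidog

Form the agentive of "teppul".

kidog and hiwug both end in -g yet inflect differently (pikidog, hiwgar), so the final letter is not what conditions the rule; the last vowel is.
"teppul" has last vowel 'u'. The stems whose last vowel is 'u' (duwub → duwbar, hiwug → hiwgar) delete the last vowel and add -ar.
The other patterns: stems whose last vowel is 'o' add the prefix pi-; stems whose last vowel is 'e' add -esh; stems whose last vowel is 'i' add the prefix ra-.
So teppul → tepplar.

tepplar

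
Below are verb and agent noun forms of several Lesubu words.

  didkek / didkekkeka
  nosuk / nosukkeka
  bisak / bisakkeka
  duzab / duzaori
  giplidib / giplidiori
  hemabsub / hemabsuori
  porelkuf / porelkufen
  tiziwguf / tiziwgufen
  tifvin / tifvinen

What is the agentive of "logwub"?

bisak and duzab both have last vowel 'a' yet inflect differently (bisakkeka, duzaori), so the last vowel is not what conditions the rule; the final letter is.
"logwub" ends in -b. The stems ending in -b (duzab → duzaori, giplidib → giplidiori, hemabsub → hemabsuori) drop the final letter and add -ori.
So logwub → logwuori.

logwuori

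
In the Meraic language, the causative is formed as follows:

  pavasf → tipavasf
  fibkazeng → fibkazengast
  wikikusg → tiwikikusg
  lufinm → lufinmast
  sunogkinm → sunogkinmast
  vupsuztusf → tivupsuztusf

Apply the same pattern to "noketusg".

fibkazeng and wikikusg both end in -g yet inflect differently (fibkazengast, tiwikikusg), so the final letter is not what conditions the rule; the second-to-last letter is.
"noketusg" has second-to-last letter 's'. The stems whose second-to-last letter is 's' (wikikusg → tiwikikusg, pavasf → tipavasf, vupsuztusf → tivupsuztusf) add the prefix ti-.
The other pattern: stems whose second-to-last letter is 'n' add -ast.
So noketusg → tinoketusg.

tinoketusg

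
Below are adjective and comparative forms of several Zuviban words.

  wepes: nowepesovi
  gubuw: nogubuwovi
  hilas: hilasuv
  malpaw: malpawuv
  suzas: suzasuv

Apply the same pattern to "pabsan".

pabsanuv

"pabsan" has last vowel 'a'. The stems whose last vowel is 'a' (hilas → hilasuv, suzas → suzasuv, malpaw → malpawuv) add -uv.
So pabsan → pabsanuv.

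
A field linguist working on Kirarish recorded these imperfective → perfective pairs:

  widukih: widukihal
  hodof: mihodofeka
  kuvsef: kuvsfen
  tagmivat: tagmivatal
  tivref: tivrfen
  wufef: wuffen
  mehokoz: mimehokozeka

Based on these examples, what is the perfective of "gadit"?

kuvsef and hodof both end in -f yet inflect differently (kuvsfen, mihodofeka), so the final letter is not what conditions the rule; the last vowel is.
"gadit" has last vowel 'i'. The one such stem in the data (widukih → widukihal) adds -al, so the same rule applies.
The other patterns: stems whose last vowel is 'e' delete the last vowel and add -en; stems whose last vowel is 'o' add mi- … -eka around the stem.
So gadit → gadital.

gadital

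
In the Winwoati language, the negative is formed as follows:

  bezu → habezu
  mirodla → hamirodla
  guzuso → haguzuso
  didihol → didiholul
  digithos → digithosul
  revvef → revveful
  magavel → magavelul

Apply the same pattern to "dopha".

guzuso and didihol both have last vowel 'o' yet inflect differently (haguzuso, didiholul), so the last vowel is not what conditions the rule; whether the stem ends in a vowel or a consonant is.
"dopha" ends in a vowel. The stems ending in a vowel (bezu → habezu, mirodla → hamirodla, guzuso → haguzuso) add the prefix ha-.
So dopha → hadopha.

hadopha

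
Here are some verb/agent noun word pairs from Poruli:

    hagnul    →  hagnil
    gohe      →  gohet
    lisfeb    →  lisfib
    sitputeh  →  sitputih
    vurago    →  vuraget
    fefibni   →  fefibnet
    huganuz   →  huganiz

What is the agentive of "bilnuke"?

"bilnuke" ends in a vowel. The stems ending in a vowel (vurago → vuraget, gohe → gohet, fefibni → fefibnet) drop the final letter and add -et.
The other pattern: stems ending in a consonant change the last vowel to 'i'.
So bilnuke → bilnuket.

bilnuket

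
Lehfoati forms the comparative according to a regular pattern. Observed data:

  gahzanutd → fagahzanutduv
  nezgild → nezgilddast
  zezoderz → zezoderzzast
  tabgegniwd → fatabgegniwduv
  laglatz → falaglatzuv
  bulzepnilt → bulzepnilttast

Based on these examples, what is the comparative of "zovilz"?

zovilzzast

tabgegniwd and nezgild both end in -d yet inflect differently (fatabgegniwduv, nezgilddast), so the final letter is not what conditions the rule; the second-to-last letter is.
"zovilz" has second-to-last letter 'l'. The stems whose second-to-last letter is 'l' (nezgild → nezgilddast, bulzepnilt → bulzepnilttast) double the final consonant and add -ast.
So zovilz → zovilzzast.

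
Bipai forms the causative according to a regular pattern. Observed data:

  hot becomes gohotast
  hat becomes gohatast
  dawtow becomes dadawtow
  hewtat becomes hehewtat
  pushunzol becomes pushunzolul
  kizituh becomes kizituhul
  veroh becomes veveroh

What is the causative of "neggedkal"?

neggedkalul

hot and hewtat both end in -t yet inflect differently (gohotast, hehewtat), so the final letter is not what conditions the rule; the number of vowels is.
"neggedkal" has 3 vowels. The stems with 3 vowels (kizituh → kizituhul, pushunzol → pushunzolul) add -ul.
The other patterns: stems with 1 vowel add go- … -ast around the stem; stems with 2 vowels repeat the first consonant+vowel as a prefix.
So neggedkal → neggedkalul.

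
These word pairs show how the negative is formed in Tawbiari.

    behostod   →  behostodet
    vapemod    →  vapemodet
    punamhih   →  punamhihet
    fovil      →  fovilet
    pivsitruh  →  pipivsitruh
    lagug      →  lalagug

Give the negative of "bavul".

punamhih and pivsitruh both end in -h yet inflect differently (punamhihet, pipivsitruh), so the final letter is not what conditions the rule; the last vowel is.
"bavul" has last vowel 'u'. The stems whose last vowel is 'u' (pivsitruh → pipivsitruh, lagug → lalagug) repeat the first consonant+vowel as a prefix.
So bavul → babavul.

babavul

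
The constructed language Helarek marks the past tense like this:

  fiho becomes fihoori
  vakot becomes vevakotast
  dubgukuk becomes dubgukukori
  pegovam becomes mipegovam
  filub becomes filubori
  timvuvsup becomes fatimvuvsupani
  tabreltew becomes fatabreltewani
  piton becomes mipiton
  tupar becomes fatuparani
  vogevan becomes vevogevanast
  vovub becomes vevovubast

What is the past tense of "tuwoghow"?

piton and vogevan both end in -n yet inflect differently (mipiton, vevogevanast), so the final letter is not what conditions the rule; the first letter is.
"tuwoghow" begins with t-. The stems beginning with t- (timvuvsup → fatimvuvsupani, tabreltew → fatabreltewani, tupar → fatuparani) add fa- … -ani around the stem.
The other patterns: stems beginning with p- add the prefix mi-; stems beginning with v- add ve- … -ast around the stem; stems beginning with d- or f- add -ori.
So tuwoghow → fatuwoghowani.

fatuwoghowani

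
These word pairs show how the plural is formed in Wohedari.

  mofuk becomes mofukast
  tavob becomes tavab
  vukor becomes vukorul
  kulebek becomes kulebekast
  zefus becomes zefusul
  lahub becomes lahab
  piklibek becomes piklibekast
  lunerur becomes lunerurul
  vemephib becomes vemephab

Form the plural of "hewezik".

mofuk and lahub both have last vowel 'u' yet inflect differently (mofukast, lahab), so the last vowel is not what conditions the rule; the final letter is.
"hewezik" ends in -k. The stems ending in -k (piklibek → piklibekast, kulebek → kulebekast, mofuk → mofukast) add -ast.
So hewezik → hewezikast.

hewezikast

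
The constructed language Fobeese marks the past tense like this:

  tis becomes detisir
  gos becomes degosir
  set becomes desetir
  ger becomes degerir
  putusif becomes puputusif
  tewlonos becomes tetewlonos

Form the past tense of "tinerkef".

titinerkef

tis and tewlonos both end in -s yet inflect differently (detisir, tetewlonos), so the final letter is not what conditions the rule; the number of vowels is.
"tinerkef" has 3 vowels. The stems with 3 vowels (putusif → puputusif, tewlonos → tetewlonos) repeat the first consonant+vowel as a prefix.
So tinerkef → titinerkef.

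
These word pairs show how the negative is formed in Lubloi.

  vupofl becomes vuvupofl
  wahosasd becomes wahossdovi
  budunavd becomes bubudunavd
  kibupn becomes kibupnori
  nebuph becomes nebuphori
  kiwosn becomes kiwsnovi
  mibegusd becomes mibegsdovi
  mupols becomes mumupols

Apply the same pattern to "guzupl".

guzuplori

"guzupl" has second-to-last letter 'p'. The stems whose second-to-last letter is 'p' (kibupn → kibupnori, nebuph → nebuphori) add -ori.
The other patterns: stems whose second-to-last letter is 's' delete the last vowel and add -ovi; stems whose second-to-last letter is 'f', 'l' or 'v' repeat the first consonant+vowel as a prefix.
So guzupl → guzuplori.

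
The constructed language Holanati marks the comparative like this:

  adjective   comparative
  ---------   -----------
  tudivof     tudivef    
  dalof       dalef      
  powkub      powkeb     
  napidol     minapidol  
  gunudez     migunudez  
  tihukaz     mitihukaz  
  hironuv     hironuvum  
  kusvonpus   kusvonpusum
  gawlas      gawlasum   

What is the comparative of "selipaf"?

tudivof and napidol both have last vowel 'o' yet inflect differently (tudivef, minapidol), so the last vowel is not what conditions the rule; the final letter is.
"selipaf" ends in -f. The stems ending in -f (tudivof → tudivef, dalof → dalef) change the last vowel to 'e'.
So selipaf → selipef.

selipef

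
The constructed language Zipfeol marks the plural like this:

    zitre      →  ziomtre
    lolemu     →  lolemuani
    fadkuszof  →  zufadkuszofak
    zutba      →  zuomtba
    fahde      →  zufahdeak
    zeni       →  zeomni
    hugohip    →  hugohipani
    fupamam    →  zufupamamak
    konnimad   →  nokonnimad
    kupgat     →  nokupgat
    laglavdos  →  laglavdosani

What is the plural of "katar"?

"katar" begins with k-. The stems beginning with k- (konnimad → nokonnimad, kupgat → nokupgat) add the prefix no-.
The other patterns: stems beginning with f- add zu- … -ak around the stem; stems beginning with z- insert -om- after the first vowel; stems beginning with h- or l- add -ani.
So katar → nokatar.

nokatar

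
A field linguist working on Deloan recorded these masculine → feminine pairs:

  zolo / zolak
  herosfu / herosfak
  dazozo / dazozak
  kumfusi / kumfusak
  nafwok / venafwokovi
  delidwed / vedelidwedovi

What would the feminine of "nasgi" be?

"nasgi" ends in a vowel. The stems ending in a vowel (zolo → zolak, herosfu → herosfak, dazozo → dazozak) drop the final letter and add -ak.
The other pattern: stems ending in a consonant add ve- … -ovi around the stem.
So nasgi → nasgak.

nasgak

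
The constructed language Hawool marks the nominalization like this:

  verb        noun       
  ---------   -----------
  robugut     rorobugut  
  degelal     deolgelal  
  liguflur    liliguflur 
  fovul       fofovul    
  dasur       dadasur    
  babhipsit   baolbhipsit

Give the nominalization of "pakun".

fovul and degelal both end in -l yet inflect differently (fofovul, deolgelal), so the final letter is not what conditions the rule; the last vowel is.
"pakun" has last vowel 'u'. The stems whose last vowel is 'u' (dasur → dadasur, robugut → rorobugut, fovul → fofovul) repeat the first consonant+vowel as a prefix.
The other pattern: stems whose last vowel is 'a' or 'i' insert -ol- after the first vowel.
So pakun → papakun.

papakun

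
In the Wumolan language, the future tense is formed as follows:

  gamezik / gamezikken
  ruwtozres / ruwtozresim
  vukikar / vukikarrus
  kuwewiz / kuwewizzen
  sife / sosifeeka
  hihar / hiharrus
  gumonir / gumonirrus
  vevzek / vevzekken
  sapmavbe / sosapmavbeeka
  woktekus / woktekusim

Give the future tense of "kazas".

sife and ruwtozres both have last vowel 'e' yet inflect differently (sosifeeka, ruwtozresim), so the last vowel is not what conditions the rule; the final letter is.
"kazas" ends in -s. The stems ending in -s (woktekus → woktekusim, ruwtozres → ruwtozresim) add -im.
The other patterns: stems ending in -r double the final consonant and add -us; stems ending in -e add so- … -eka around the stem; stems ending in -k or -z double the final consonant and add -en.
So kazas → kazasim.

kazasim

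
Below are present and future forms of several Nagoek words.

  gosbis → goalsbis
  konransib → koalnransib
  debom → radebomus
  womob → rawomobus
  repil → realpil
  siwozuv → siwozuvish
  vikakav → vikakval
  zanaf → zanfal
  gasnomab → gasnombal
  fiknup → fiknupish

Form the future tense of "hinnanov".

gasnomab and konransib both end in -b yet inflect differently (gasnombal, koalnransib), so the final letter is not what conditions the rule; the last vowel is.
"hinnanov" has last vowel 'o'. The stems whose last vowel is 'o' (womob → rawomobus, debom → radebomus) add ra- … -us around the stem.
So hinnanov → rahinnanovus.

rahinnanovus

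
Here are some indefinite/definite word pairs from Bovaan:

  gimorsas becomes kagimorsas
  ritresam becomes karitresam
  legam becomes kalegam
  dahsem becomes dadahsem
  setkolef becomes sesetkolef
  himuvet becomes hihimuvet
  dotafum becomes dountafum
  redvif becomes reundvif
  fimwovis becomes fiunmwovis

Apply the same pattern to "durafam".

ritresam and dahsem both end in -m yet inflect differently (karitresam, dadahsem), so the final letter is not what conditions the rule; the last vowel is.
"durafam" has last vowel 'a'. The stems whose last vowel is 'a' (gimorsas → kagimorsas, ritresam → karitresam, legam → kalegam) add the prefix ka-.
So durafam → kadurafam.

kadurafam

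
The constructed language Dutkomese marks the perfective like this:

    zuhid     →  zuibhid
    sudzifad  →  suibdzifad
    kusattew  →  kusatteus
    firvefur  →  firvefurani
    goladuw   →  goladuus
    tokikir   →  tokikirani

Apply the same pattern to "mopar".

goladuw and firvefur both have last vowel 'u' yet inflect differently (goladuus, firvefurani), so the last vowel is not what conditions the rule; the final letter is.
"mopar" ends in -r. The stems ending in -r (firvefur → firvefurani, tokikir → tokikirani) add -ani.
The other patterns: stems ending in -w drop the final letter and add -us; stems ending in -d insert -ib- after the first vowel.
So mopar → moparani.

moparani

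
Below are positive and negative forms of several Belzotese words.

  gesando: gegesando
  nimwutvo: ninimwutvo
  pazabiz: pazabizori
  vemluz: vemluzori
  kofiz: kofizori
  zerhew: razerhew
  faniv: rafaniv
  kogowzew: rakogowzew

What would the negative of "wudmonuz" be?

wudmonuzori

pazabiz and faniv both have last vowel 'i' yet inflect differently (pazabizori, rafaniv), so the last vowel is not what conditions the rule; the final letter is.
"wudmonuz" ends in -z. The stems ending in -z (pazabiz → pazabizori, vemluz → vemluzori, kofiz → kofizori) add -ori.
The other patterns: stems ending in -o repeat the first consonant+vowel as a prefix; stems ending in -v or -w add the prefix ra-.
So wudmonuz → wudmonuzori.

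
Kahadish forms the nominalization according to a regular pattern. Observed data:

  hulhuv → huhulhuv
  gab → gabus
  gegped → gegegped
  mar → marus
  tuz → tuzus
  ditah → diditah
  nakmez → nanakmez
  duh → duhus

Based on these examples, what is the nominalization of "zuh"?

ditah and duh both end in -h yet inflect differently (diditah, duhus), so the final letter is not what conditions the rule; the number of vowels is.
"zuh" has 1 vowel. The stems with 1 vowel (duh → duhus, mar → marus, gab → gabus) add -us.
The other pattern: stems with 2 vowels repeat the first consonant+vowel as a prefix.
So zuh → zuhus.

zuhus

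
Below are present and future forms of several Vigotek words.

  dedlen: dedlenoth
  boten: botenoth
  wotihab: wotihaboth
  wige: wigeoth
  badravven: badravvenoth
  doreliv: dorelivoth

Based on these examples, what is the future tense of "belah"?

belahoth

Every pair shown (dedlen → dedlenoth, boten → botenoth, wotihab → wotihaboth, …) follows the same rule: add -oth.
So belah → belahoth.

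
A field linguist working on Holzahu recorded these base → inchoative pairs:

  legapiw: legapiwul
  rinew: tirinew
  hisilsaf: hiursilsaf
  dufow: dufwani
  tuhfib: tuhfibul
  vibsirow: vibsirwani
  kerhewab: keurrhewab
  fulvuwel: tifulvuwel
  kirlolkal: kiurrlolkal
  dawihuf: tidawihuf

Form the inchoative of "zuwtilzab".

zuurwtilzab

dufow and legapiw both end in -w yet inflect differently (dufwani, legapiwul), so the final letter is not what conditions the rule; the last vowel is.
"zuwtilzab" has last vowel 'a'. The stems whose last vowel is 'a' (kirlolkal → kiurrlolkal, kerhewab → keurrhewab, hisilsaf → hiursilsaf) insert -ur- after the first vowel.
So zuwtilzab → zuurwtilzab.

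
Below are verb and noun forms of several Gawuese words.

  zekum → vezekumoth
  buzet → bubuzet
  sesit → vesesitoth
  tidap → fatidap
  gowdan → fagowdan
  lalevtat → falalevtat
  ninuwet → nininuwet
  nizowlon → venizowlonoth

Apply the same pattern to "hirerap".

ninuwet and lalevtat both end in -t yet inflect differently (nininuwet, falalevtat), so the final letter is not what conditions the rule; the last vowel is.
"hirerap" has last vowel 'a'. The stems whose last vowel is 'a' (lalevtat → falalevtat, gowdan → fagowdan, tidap → fatidap) add the prefix fa-.
The other patterns: stems whose last vowel is 'e' repeat the first consonant+vowel as a prefix; stems whose last vowel is 'i', 'o' or 'u' add ve- … -oth around the stem.
So hirerap → fahirerap.

fahirerap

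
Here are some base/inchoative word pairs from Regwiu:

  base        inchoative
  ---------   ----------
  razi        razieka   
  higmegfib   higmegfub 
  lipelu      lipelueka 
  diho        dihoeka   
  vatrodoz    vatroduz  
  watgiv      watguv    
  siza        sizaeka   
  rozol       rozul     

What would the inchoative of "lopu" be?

higmegfib and razi both have last vowel 'i' yet inflect differently (higmegfub, razieka), so the last vowel is not what conditions the rule; whether the stem ends in a vowel or a consonant is.
"lopu" ends in a vowel. The stems ending in a vowel (razi → razieka, diho → dihoeka, siza → sizaeka) add -eka.
The other pattern: stems ending in a consonant change the last vowel to 'u'.
So lopu → lopueka.

lopueka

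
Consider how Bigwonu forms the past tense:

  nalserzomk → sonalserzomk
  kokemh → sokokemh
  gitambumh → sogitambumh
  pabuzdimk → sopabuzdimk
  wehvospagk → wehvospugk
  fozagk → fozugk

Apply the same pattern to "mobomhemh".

somobomhemh

nalserzomk and wehvospagk both end in -k yet inflect differently (sonalserzomk, wehvospugk), so the final letter is not what conditions the rule; the second-to-last letter is.
"mobomhemh" has second-to-last letter 'm'. The stems whose second-to-last letter is 'm' (nalserzomk → sonalserzomk, kokemh → sokokemh, gitambumh → sogitambumh) add the prefix so-.
So mobomhemh → somobomhemh.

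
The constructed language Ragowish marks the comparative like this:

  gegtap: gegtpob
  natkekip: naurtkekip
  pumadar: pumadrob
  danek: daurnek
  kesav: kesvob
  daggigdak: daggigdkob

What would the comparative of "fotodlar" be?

fotodlrob

"fotodlar" has last vowel 'a'. The stems whose last vowel is 'a' (daggigdak → daggigdkob, gegtap → gegtpob, pumadar → pumadrob) delete the last vowel and add -ob.
The other pattern: stems whose last vowel is 'e' or 'i' insert -ur- after the first vowel.
So fotodlar → fotodlrob.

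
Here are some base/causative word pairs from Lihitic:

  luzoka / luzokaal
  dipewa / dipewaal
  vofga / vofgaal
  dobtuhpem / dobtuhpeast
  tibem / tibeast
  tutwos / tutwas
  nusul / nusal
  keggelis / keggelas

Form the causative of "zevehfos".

zevehfas

dipewa and dobtuhpem both begin with d- yet inflect differently (dipewaal, dobtuhpeast), so the first letter is not what conditions the rule; the final letter is.
"zevehfos" ends in -s. The stems ending in -s (tutwos → tutwas, keggelis → keggelas) change the last vowel to 'a'.
So zevehfos → zevehfas.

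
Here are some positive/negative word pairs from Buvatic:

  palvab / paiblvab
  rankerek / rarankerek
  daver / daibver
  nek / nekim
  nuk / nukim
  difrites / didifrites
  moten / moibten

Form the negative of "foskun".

foibskun

nuk and rankerek both end in -k yet inflect differently (nukim, rarankerek), so the final letter is not what conditions the rule; the number of vowels is.
"foskun" has 2 vowels. The stems with 2 vowels (palvab → paiblvab, moten → moibten, daver → daibver) insert -ib- after the first vowel.
So foskun → foibskun.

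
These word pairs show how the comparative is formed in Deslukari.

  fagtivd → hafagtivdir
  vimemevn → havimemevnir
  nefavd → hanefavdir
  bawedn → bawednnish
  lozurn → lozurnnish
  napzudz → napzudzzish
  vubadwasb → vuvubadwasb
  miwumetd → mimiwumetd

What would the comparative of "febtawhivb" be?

hafebtawhivbir

"febtawhivb" has second-to-last letter 'v'. The stems whose second-to-last letter is 'v' (fagtivd → hafagtivdir, vimemevn → havimemevnir, nefavd → hanefavdir) add ha- … -ir around the stem.
The other patterns: stems whose second-to-last letter is 'd' or 'r' double the final consonant and add -ish; stems whose second-to-last letter is 's' or 't' repeat the first consonant+vowel as a prefix.
So febtawhivb → hafebtawhivbir.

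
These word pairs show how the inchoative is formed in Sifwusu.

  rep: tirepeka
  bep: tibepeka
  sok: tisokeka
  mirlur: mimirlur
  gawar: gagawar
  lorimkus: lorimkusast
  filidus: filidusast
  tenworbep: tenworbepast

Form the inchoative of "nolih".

nonolih

"nolih" has 2 vowels. The stems with 2 vowels (mirlur → mimirlur, gawar → gagawar) repeat the first consonant+vowel as a prefix.
So nolih → nonolih.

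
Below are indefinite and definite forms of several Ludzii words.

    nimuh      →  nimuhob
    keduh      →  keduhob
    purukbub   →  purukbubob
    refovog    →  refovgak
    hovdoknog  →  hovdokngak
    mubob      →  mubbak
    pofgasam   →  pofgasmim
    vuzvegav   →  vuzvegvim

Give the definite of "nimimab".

nimimbim

purukbub and mubob both end in -b yet inflect differently (purukbubob, mubbak), so the final letter is not what conditions the rule; the last vowel is.
"nimimab" has last vowel 'a'. The stems whose last vowel is 'a' (pofgasam → pofgasmim, vuzvegav → vuzvegvim) delete the last vowel and add -im.
The other patterns: stems whose last vowel is 'u' add -ob; stems whose last vowel is 'o' delete the last vowel and add -ak.
So nimimab → nimimbim.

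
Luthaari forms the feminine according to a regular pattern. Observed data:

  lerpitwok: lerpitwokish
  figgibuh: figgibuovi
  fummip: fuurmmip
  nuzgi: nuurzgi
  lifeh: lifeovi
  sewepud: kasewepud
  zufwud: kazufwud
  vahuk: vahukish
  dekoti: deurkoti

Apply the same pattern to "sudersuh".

"sudersuh" ends in -h. The stems ending in -h (figgibuh → figgibuovi, lifeh → lifeovi) drop the final letter and add -ovi.
The other patterns: stems ending in -d add the prefix ka-; stems ending in -k add -ish; stems ending in -i or -p insert -ur- after the first vowel.
So sudersuh → sudersuovi.

sudersuovi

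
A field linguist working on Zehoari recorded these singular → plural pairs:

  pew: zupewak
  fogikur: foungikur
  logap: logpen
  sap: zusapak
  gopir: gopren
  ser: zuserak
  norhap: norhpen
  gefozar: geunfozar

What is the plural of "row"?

sap and logap both end in -p yet inflect differently (zusapak, logpen), so the final letter is not what conditions the rule; the number of vowels is.
"row" has 1 vowel. The stems with 1 vowel (pew → zupewak, ser → zuserak, sap → zusapak) add zu- … -ak around the stem.
The other patterns: stems with 2 vowels delete the last vowel and add -en; stems with 3 vowels insert -un- after the first vowel.
So row → zurowak.

zurowak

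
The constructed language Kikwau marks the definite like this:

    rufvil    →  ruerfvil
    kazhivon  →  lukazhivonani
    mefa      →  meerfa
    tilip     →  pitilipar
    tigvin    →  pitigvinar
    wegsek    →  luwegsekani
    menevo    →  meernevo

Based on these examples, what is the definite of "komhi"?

lukomhiani

"komhi" begins with k-. The one such stem in the data (kazhivon → lukazhivonani) adds lu- … -ani around the stem, so the same rule applies.
So komhi → lukomhiani.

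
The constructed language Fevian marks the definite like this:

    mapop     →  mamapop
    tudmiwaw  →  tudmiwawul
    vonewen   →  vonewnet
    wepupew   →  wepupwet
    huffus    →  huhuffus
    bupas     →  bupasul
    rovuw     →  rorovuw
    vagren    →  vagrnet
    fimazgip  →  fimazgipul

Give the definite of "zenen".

zennet

"zenen" has last vowel 'e'. The stems whose last vowel is 'e' (vagren → vagrnet, wepupew → wepupwet, vonewen → vonewnet) delete the last vowel and add -et.
The other patterns: stems whose last vowel is 'a' or 'i' add -ul; stems whose last vowel is 'o' or 'u' repeat the first consonant+vowel as a prefix.
So zenen → zennet.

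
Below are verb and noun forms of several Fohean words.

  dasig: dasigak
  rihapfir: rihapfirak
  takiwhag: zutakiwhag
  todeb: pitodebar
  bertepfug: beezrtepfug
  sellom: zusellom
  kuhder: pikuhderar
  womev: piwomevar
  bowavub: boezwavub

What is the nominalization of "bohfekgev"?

"bohfekgev" has last vowel 'e'. The stems whose last vowel is 'e' (womev → piwomevar, kuhder → pikuhderar, todeb → pitodebar) add pi- … -ar around the stem.
The other patterns: stems whose last vowel is 'u' insert -ez- after the first vowel; stems whose last vowel is 'i' add -ak; stems whose last vowel is 'a' or 'o' add the prefix zu-.
So bohfekgev → pibohfekgevar.

pibohfekgevar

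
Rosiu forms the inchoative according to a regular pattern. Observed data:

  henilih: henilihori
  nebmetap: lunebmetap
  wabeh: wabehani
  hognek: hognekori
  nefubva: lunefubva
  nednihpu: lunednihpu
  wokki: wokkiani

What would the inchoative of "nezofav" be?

lunezofav

"nezofav" begins with n-. The stems beginning with n- (nebmetap → lunebmetap, nefubva → lunefubva, nednihpu → lunednihpu) add the prefix lu-.
So nezofav → lunezofav.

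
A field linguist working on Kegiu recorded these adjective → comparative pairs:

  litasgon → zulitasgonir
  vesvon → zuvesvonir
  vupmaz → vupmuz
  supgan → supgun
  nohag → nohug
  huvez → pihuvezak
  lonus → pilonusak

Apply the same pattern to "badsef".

litasgon and supgan both end in -n yet inflect differently (zulitasgonir, supgun), so the final letter is not what conditions the rule; the last vowel is.
"badsef" has last vowel 'e'. The one such stem in the data (huvez → pihuvezak) adds pi- … -ak around the stem, so the same rule applies.
So badsef → pibadsefak.

pibadsefak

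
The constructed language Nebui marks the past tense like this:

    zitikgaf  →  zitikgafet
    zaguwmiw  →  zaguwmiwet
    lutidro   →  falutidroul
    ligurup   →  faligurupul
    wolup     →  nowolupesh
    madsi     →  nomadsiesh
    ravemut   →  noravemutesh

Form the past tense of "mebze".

nomebzeesh

ligurup and wolup both end in -p yet inflect differently (faligurupul, nowolupesh), so the final letter is not what conditions the rule; the first letter is.
"mebze" begins with m-. The one such stem in the data (madsi → nomadsiesh) adds no- … -esh around the stem, so the same rule applies.
The other patterns: stems beginning with z- add -et; stems beginning with l- add fa- … -ul around the stem.
So mebze → nomebzeesh.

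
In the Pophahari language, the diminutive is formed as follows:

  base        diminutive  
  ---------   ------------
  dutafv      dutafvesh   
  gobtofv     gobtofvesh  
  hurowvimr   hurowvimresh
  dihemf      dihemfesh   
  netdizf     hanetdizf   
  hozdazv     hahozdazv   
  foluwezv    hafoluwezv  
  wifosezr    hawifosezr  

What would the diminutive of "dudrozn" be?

hadudrozn

wifosezr and hurowvimr both end in -r yet inflect differently (hawifosezr, hurowvimresh), so the final letter is not what conditions the rule; the second-to-last letter is.
"dudrozn" has second-to-last letter 'z'. The stems whose second-to-last letter is 'z' (netdizf → hanetdizf, foluwezv → hafoluwezv, hozdazv → hahozdazv) add the prefix ha-.
So dudrozn → hadudrozn.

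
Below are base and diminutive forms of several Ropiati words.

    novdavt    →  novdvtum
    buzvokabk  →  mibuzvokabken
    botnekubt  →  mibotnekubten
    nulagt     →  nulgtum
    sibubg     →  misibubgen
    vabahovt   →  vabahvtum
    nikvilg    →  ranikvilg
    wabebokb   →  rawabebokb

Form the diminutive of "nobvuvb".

nobvvbum

"nobvuvb" has second-to-last letter 'v'. The stems whose second-to-last letter is 'v' (novdavt → novdvtum, vabahovt → vabahvtum) delete the last vowel and add -um.
The other patterns: stems whose second-to-last letter is 'b' add mi- … -en around the stem; stems whose second-to-last letter is 'k' or 'l' add the prefix ra-.
So nobvuvb → nobvvbum.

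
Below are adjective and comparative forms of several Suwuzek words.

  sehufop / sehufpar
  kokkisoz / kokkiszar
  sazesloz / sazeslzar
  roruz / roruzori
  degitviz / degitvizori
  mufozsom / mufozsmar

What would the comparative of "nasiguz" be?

nasiguzori

"nasiguz" has last vowel 'u'. The one such stem in the data (roruz → roruzori) adds -ori, so the same rule applies.
So nasiguz → nasiguzori.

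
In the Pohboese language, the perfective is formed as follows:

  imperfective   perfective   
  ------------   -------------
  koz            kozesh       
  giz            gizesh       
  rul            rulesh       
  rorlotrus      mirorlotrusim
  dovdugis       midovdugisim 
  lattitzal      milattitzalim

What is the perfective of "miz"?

mizesh

rul and lattitzal both end in -l yet inflect differently (rulesh, milattitzalim), so the final letter is not what conditions the rule; the number of vowels is.
"miz" has 1 vowel. The stems with 1 vowel (koz → kozesh, giz → gizesh, rul → rulesh) add -esh.
The other pattern: stems with 3 vowels add mi- … -im around the stem.
So miz → mizesh.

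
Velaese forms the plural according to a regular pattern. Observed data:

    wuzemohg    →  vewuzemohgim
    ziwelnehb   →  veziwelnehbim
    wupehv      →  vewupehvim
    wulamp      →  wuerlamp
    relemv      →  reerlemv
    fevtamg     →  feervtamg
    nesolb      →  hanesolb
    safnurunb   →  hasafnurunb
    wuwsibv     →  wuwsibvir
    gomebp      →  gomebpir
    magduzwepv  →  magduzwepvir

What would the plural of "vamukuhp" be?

wupehv and relemv both end in -v yet inflect differently (vewupehvim, reerlemv), so the final letter is not what conditions the rule; the second-to-last letter is.
"vamukuhp" has second-to-last letter 'h'. The stems whose second-to-last letter is 'h' (wuzemohg → vewuzemohgim, ziwelnehb → veziwelnehbim, wupehv → vewupehvim) add ve- … -im around the stem.
The other patterns: stems whose second-to-last letter is 'm' insert -er- after the first vowel; stems whose second-to-last letter is 'l' or 'n' add the prefix ha-; stems whose second-to-last letter is 'b' or 'p' add -ir.
So vamukuhp → vevamukuhpim.

vevamukuhpim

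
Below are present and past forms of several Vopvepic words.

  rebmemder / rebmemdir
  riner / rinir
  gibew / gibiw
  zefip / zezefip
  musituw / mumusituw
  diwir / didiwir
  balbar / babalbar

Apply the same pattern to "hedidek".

hedidik

gibew and musituw both end in -w yet inflect differently (gibiw, mumusituw), so the final letter is not what conditions the rule; the last vowel is.
"hedidek" has last vowel 'e'. The stems whose last vowel is 'e' (rebmemder → rebmemdir, riner → rinir, gibew → gibiw) change the last vowel to 'i'.
The other pattern: stems whose last vowel is 'a', 'i' or 'u' repeat the first consonant+vowel as a prefix.
So hedidek → hedidik.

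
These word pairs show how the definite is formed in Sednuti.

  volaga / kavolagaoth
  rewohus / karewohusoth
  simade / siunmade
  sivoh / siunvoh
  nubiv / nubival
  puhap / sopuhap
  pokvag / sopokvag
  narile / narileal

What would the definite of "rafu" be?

narile and simade both end in -e yet inflect differently (narileal, siunmade), so the final letter is not what conditions the rule; the first letter is.
"rafu" begins with r-. The one such stem in the data (rewohus → karewohusoth) adds ka- … -oth around the stem, so the same rule applies.
The other patterns: stems beginning with n- add -al; stems beginning with s- insert -un- after the first vowel; stems beginning with p- add the prefix so-.
So rafu → karafuoth.

karafuoth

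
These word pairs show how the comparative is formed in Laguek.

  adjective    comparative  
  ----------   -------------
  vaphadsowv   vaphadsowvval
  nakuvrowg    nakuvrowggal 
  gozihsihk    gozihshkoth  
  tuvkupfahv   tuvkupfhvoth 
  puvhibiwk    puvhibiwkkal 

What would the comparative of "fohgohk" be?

vaphadsowv and tuvkupfahv both end in -v yet inflect differently (vaphadsowvval, tuvkupfhvoth), so the final letter is not what conditions the rule; the second-to-last letter is.
"fohgohk" has second-to-last letter 'h'. The stems whose second-to-last letter is 'h' (tuvkupfahv → tuvkupfhvoth, gozihsihk → gozihshkoth) delete the last vowel and add -oth.
The other pattern: stems whose second-to-last letter is 'w' double the final consonant and add -al.
So fohgohk → fohghkoth.

fohghkoth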